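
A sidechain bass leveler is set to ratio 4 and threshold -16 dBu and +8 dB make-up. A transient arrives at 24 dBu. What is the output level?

The input is 40 dB above the -16 dBu threshold.
At 4:1 the overshoot is divided by 4, leaving 10 dB above threshold.
That puts the output at -6 dBu; make-up adds 8 dB, giving 2 dBu.

2 dBu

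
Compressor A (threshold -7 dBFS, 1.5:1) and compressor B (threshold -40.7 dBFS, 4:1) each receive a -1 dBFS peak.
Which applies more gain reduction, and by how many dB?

B, by 27.775 dB

A: overshoot 6 dB → output overshoot 4 dB → GR 2 dB.
B: overshoot 39.7 dB → output overshoot 9.925 dB → GR 29.775 dB.
Difference: 27.775 dB in favour of B.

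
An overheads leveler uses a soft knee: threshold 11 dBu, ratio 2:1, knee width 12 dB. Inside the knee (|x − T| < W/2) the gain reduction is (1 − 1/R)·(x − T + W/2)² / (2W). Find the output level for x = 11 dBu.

x − T + W/2 = 11 − 11 + 6 = 6.
GR = (1 − 1/2) × 6² / 24 = 0.5 × 36 / 24 = 0.75 dB.
Output = 11 − 0.75 = 10.25 dBu.

10.25 dBu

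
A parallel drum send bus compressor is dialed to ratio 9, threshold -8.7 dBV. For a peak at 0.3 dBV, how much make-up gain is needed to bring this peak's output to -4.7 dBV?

3 dB

Overshoot 9 dB → 9/9 = 1 dB after compression, so the compressed level is -8.7 + 1 = -7.7 dBV.
Make-up = target − compressed = -4.7 − (-7.7) = 3 dB.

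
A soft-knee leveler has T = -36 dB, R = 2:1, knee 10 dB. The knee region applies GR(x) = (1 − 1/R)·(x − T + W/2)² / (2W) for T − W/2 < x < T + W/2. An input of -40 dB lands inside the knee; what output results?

x − T + W/2 = -40 − (-36) + 5 = 1.
GR = (1 − 1/2) × 1² / 20 = 0.5 × 1 / 20 = 0.025 dB.
Output = -40 − 0.025 = -40.025 dB.

-40.025 dB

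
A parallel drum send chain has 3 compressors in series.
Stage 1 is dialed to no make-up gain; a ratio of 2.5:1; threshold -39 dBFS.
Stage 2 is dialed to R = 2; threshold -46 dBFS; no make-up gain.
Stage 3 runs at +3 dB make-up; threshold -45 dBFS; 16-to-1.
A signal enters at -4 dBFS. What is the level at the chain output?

Stage 1: -4 dBFS is 35 dB over -39 dBFS; at 2.5:1 that becomes 14 dB over, giving -25 dBFS.
Stage 2: overshoot 21 dB → 21/2 = 10.5 dB → -35.5 dBFS.
Stage 3: overshoot 9.5 dB → 9.5/16 = 0.59375 dB → -44.40625 dBFS; +3 dB make-up → -41.40625 dBFS.

-41.40625 dBFS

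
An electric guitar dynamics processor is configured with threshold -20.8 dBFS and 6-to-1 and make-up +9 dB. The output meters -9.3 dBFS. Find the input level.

Stripping the +9 dB make-up gives -18.3 dBFS at the gain stage.
The compressed level sits -18.3 − (-20.8) = 2.5 dB over threshold.
Before 6:1 compression the overshoot was 2.5 × 6 = 15 dB, so input = -20.8 + 15 = -5.8 dBFS.

-5.8 dBFS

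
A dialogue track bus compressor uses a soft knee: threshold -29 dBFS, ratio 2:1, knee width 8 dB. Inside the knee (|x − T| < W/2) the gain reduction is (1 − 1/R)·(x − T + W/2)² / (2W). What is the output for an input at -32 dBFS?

x − T + W/2 = -32 − (-29) + 4 = 1.
GR = (1 − 1/2) × 1² / 16 = 0.5 × 1 / 16 = 0.03125 dB.
Output = -32 − 0.03125 = -32.03125 dBFS.

-32.03125 dBFS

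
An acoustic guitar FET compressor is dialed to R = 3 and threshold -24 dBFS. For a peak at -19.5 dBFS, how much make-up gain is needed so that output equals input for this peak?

3 dB

Overshoot 4.5 dB → 4.5/3 = 1.5 dB after compression, so the compressed level is -24 + 1.5 = -22.5 dBFS.
Make-up = target − compressed = -19.5 − (-22.5) = 3 dB.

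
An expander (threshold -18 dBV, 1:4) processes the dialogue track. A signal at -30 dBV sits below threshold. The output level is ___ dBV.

-66 dBV

The input is 12 dB below the -18 dBV threshold.
A 1:4 expander multiplies undershoot by 4: 12 × 4 = 48 dB below threshold.
Output = -18 − 48 = -66 dBV.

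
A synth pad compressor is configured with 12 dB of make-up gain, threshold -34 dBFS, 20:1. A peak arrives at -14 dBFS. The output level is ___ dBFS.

Overshoot: -14 − (-34) = 20 dB.
At 20:1 the overshoot is divided by 20, leaving 1 dB above threshold.
That puts the output at -33 dBFS; make-up adds 12 dB, giving -21 dBFS.

-21 dBFS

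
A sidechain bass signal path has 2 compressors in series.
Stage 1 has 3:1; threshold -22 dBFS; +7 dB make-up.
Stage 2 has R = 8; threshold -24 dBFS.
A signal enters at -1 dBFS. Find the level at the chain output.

Stage 1: 21 dB above -22 dBFS, reduced 3:1 to 7 dB above → -15 dBFS; +7 dB make-up → -8 dBFS.
Stage 2: overshoot 16 dB → 16/8 = 2 dB → -22 dBFS.

-22 dBFS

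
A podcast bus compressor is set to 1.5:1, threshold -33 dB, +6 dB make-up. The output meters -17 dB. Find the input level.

Before make-up, the level was -17 − 6 = -23 dB.
That's 10 dB above the -33 dB threshold.
Undo the ratio: input overshoot = 10 × 1.5 = 15 dB, giving input = -18 dB.

-18 dB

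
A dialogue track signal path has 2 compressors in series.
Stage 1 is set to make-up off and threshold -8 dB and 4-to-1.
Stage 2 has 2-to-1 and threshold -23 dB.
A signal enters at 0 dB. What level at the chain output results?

Stage 1: 0 dB is 8 dB over -8 dB; at 4:1 that becomes 2 dB over, giving -6 dB.
Stage 2: 17 dB above -23 dB, reduced 2:1 to 8.5 dB above → -14.5 dB.

-14.5 dB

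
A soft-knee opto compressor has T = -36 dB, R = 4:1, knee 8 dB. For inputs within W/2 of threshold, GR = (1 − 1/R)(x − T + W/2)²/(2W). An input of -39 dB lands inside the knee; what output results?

x − T + W/2 = -39 − (-36) + 4 = 1.
GR = (1 − 1/4) × 1² / 16 = 0.75 × 1 / 16 = 0.046875 dB.
Output = -39 − 0.046875 = -39.046875 dB.

-39.046875 dB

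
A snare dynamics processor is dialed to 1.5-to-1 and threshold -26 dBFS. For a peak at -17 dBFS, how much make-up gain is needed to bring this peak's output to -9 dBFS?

Overshoot 9 dB → 9/1.5 = 6 dB after compression, so the compressed level is -26 + 6 = -20 dBFS.
Make-up = target − compressed = -9 − (-20) = 11 dB.

11 dB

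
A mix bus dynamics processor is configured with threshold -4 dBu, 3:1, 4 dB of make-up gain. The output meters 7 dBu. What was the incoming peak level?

Remove make-up: 7 − 4 = 3 dBu.
That's 7 dB above the -4 dBu threshold.
Undo the ratio: input overshoot = 7 × 3 = 21 dB, giving input = 17 dBu.

17 dBu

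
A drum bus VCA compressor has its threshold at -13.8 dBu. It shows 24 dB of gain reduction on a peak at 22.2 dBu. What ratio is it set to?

3:1

Input overshoot = 22.2 − (-13.8) = 36 dB.
Output overshoot = 36 − 24 = 12 dB.
Ratio = input overshoot / output overshoot = 36 / 12 = 3.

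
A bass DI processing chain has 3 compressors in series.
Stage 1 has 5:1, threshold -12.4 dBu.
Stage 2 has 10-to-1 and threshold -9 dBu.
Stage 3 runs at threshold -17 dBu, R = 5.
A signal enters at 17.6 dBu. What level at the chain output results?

Stage 1: overshoot 30 dB → 30/5 = 6 dB → -6.4 dBu.
Stage 2: -6.4 dBu is 2.6 dB over -9 dBu; at 10:1 that becomes 0.26 dB over, giving -8.74 dBu.
Stage 3: overshoot 8.26 dB → 8.26/5 = 1.652 dB → -15.348 dBu.

-15.348 dBu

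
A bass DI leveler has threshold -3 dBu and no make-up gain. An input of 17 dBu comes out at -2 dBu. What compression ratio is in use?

Input overshoot = 17 − (-3) = 20 dB; output overshoot = -2 − (-3) = 1 dB.
Ratio = 20 / 1 = 20.

20:1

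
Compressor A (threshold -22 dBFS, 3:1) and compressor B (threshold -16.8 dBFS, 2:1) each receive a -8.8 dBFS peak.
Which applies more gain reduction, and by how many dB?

A, by 4.8 dB

A: GR = 13.2 − 13.2/3 = 8.8 dB.
B: GR = 8 − 8/2 = 4 dB.
A reduces 4.8 dB more.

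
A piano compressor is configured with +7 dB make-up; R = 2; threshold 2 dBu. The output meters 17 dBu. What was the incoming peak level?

18 dBu

Stripping the +7 dB make-up gives 10 dBu at the gain stage.
That's 8 dB above the 2 dBu threshold.
Undo the ratio: input overshoot = 8 × 2 = 16 dB, giving input = 18 dBu.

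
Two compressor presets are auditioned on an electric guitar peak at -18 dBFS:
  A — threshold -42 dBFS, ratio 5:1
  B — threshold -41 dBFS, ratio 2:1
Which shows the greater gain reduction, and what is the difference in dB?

A, by 7.7 dB

A: GR = 24 − 24/5 = 19.2 dB.
B: GR = 23 − 23/2 = 11.5 dB.
Difference: 7.7 dB in favour of A.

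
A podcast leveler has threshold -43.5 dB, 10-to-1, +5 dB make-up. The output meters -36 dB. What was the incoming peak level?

Stripping the +5 dB make-up gives -41 dB at the gain stage.
Post-compression overshoot = -41 − (-43.5) = 2.5 dB.
Undo the ratio: input overshoot = 2.5 × 10 = 25 dB, giving input = -18.5 dB.

-18.5 dB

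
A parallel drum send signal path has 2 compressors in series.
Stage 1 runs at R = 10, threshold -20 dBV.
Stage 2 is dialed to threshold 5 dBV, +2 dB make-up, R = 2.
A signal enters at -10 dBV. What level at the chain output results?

Stage 1: -10 dBV is 10 dB over -20 dBV; at 10:1 that becomes 1 dB over, giving -19 dBV.
Stage 2: below threshold (-19 ≤ 5); passes unchanged; make-up brings it to -17 dBV.

-17 dBV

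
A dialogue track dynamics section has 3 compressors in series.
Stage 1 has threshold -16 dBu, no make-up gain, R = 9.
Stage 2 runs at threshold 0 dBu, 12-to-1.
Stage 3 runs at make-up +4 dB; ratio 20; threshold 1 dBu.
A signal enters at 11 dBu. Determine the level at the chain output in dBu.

Stage 1: 11 dBu is 27 dB over -16 dBu; at 9:1 that becomes 3 dB over, giving -13 dBu.
Stage 2: -13 dBu ≤ 0 dBu, so stage 2 doesn't engage; output -13 dBu.
Stage 3: -13 dBu ≤ 1 dBu, so stage 3 doesn't engage; make-up brings it to -9 dBu.

-9 dBu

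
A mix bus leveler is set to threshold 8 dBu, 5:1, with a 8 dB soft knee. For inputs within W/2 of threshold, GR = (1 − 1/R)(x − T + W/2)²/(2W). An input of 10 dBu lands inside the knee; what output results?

8.2 dBu

x − T + W/2 = 10 − 8 + 4 = 6.
GR = (1 − 1/5) × 6² / 16 = 0.8 × 36 / 16 = 1.8 dB.
Output = 10 − 1.8 = 8.2 dBu.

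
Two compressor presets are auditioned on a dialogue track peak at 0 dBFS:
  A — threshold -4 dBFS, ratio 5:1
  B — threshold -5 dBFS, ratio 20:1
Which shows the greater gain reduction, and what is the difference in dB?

A: 4 dB over, compressed to 0.8 dB over, so 3.2 dB of GR.
B: 5 dB over, compressed to 0.25 dB over, so 4.75 dB of GR.
B applies 1.55 dB more gain reduction.

B, by 1.55 dB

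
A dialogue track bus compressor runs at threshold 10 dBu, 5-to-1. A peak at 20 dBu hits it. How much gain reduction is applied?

20 dBu exceeds the threshold by 10 dB.
At 5:1, output sits 10/5 = 2 dB above threshold.
So the signal is attenuated by 10 − 2 = 8 dB.

8 dB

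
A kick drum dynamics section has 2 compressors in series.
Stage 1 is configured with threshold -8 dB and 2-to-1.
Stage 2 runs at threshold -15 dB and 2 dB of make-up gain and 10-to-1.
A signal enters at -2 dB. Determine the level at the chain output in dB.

Stage 1: 6 dB above -8 dB, reduced 2:1 to 3 dB above → -5 dB.
Stage 2: 10 dB above -15 dB, reduced 10:1 to 1 dB above → -14 dB; +2 dB make-up → -12 dB.

-12 dB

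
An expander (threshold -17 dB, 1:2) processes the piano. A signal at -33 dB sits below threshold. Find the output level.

-49 dB

Below threshold, a 1:2 expander applies gain = (2−1)×(T − x) of attenuation.
(2−1) × 16 = 16 dB, so output = -33 − 16 = -49 dB.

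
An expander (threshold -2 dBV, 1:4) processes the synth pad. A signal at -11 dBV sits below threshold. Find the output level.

The input is 9 dB below the -2 dBV threshold.
A 1:4 expander multiplies undershoot by 4: 9 × 4 = 36 dB below threshold.
Output = -2 − 36 = -38 dBV.

-38 dBV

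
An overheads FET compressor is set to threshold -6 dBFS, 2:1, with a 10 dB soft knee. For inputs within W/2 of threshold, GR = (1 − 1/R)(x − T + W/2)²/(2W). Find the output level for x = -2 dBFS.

x − T + W/2 = -2 − (-6) + 5 = 9.
GR = (1 − 1/2) × 9² / 20 = 0.5 × 81 / 20 = 2.025 dB.
Output = -2 − 2.025 = -4.025 dBFS.

-4.025 dBFS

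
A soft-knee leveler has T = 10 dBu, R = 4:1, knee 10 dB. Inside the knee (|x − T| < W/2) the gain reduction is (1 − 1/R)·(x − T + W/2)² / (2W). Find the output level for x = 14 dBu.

10.9625 dBu

x − T + W/2 = 14 − 10 + 5 = 9.
GR = (1 − 1/4) × 9² / 20 = 0.75 × 81 / 20 = 3.0375 dB.
Output = 14 − 3.0375 = 10.9625 dBu.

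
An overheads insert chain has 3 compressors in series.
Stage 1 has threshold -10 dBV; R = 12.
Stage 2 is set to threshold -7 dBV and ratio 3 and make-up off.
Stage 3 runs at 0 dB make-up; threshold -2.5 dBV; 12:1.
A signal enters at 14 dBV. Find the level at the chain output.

-8 dBV

Stage 1: 14 dBV is 24 dB over -10 dBV; at 12:1 that becomes 2 dB over, giving -8 dBV.
Stage 2: -8 dBV ≤ -7 dBV, so stage 2 doesn't engage; output -8 dBV.
Stage 3: -8 dBV is at or below the -2.5 dBV threshold — no compression; output -8 dBV.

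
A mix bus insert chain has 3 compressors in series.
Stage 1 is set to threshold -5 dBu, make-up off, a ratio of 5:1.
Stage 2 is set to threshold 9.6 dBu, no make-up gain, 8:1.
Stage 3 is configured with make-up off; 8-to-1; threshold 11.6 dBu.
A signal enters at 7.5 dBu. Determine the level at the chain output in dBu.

-2.5 dBu

Stage 1: 7.5 dBu is 12.5 dB over -5 dBu; at 5:1 that becomes 2.5 dB over, giving -2.5 dBu.
Stage 2: -2.5 dBu ≤ 9.6 dBu, so stage 2 doesn't engage; output -2.5 dBu.
Stage 3: -2.5 dBu ≤ 11.6 dBu, so stage 3 doesn't engage; output -2.5 dBu.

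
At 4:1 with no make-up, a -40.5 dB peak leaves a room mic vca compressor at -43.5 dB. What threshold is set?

-44.5 dB

Gain reduction = -40.5 − (-43.5) = 3 dB; output overshoot = GR / (R − 1) = 3 / 3 = 1 dB.
Threshold = output − output overshoot = -43.5 − 1 = -44.5 dB.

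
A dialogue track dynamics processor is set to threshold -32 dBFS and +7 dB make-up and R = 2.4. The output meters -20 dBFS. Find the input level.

Stripping the +7 dB make-up gives -27 dBFS at the gain stage.
Post-compression overshoot = -27 − (-32) = 5 dB.
Before 2.4:1 compression the overshoot was 5 × 2.4 = 12 dB, so input = -32 + 12 = -20 dBFS.

-20 dBFS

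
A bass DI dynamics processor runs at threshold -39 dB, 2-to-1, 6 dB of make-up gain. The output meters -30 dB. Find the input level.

Remove make-up: -30 − 6 = -36 dB.
The compressed level sits -36 − (-39) = 3 dB over threshold.
Undo the ratio: input overshoot = 3 × 2 = 6 dB, giving input = -33 dB.

-33 dB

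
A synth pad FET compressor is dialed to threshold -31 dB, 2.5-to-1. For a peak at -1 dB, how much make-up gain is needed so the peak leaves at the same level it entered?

18 dB

The peak compresses to -31 + 30/2.5 = -19 dB.
To reach -1 dB requires -1 − (-19) = 18 dB of make-up.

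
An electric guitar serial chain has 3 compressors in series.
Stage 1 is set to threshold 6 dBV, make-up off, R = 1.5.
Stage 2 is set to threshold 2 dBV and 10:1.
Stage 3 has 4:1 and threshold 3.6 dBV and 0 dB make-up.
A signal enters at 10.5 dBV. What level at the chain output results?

Stage 1: 4.5 dB above 6 dBV, reduced 1.5:1 to 3 dB above → 9 dBV.
Stage 2: 7 dB above 2 dBV, reduced 10:1 to 0.7 dB above → 2.7 dBV.
Stage 3: 2.7 dBV is at or below the 3.6 dBV threshold — no compression; output 2.7 dBV.

2.7 dBV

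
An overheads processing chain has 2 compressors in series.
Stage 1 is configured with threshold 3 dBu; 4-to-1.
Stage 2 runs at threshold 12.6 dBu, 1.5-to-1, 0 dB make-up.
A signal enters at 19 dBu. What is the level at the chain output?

7 dBu

Stage 1: 16 dB above 3 dBu, reduced 4:1 to 4 dB above → 7 dBu.
Stage 2: below threshold (7 ≤ 12.6); passes unchanged; output 7 dBu.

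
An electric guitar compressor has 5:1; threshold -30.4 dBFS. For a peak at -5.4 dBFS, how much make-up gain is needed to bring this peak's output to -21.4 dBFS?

4 dB

Overshoot 25 dB → 25/5 = 5 dB after compression, so the compressed level is -30.4 + 5 = -25.4 dBFS.
Make-up = target − compressed = -21.4 − (-25.4) = 4 dB.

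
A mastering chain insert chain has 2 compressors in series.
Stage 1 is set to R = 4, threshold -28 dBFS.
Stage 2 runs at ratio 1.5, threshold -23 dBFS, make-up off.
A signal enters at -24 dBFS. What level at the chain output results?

Stage 1: -24 dBFS is 4 dB over -28 dBFS; at 4:1 that becomes 1 dB over, giving -27 dBFS.
Stage 2: -27 dBFS is at or below the -23 dBFS threshold — no compression; output -27 dBFS.

-27 dBFS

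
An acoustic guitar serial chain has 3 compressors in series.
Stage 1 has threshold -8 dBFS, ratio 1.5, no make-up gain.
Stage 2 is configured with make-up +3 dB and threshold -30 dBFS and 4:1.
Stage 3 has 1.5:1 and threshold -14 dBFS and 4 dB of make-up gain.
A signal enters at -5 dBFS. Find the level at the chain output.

-17 dBFS

Stage 1: overshoot 3 dB → 3/1.5 = 2 dB → -6 dBFS.
Stage 2: 24 dB above -30 dBFS, reduced 4:1 to 6 dB above → -24 dBFS; +3 dB make-up → -21 dBFS.
Stage 3: -21 dBFS is at or below the -14 dBFS threshold — no compression; make-up brings it to -17 dBFS.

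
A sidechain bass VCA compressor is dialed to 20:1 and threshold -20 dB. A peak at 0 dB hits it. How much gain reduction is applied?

0 dB exceeds the threshold by 20 dB.
After 20:1 compression the overshoot becomes 20/20 = 1 dB.
So the signal is attenuated by 20 − 1 = 19 dB.

19 dB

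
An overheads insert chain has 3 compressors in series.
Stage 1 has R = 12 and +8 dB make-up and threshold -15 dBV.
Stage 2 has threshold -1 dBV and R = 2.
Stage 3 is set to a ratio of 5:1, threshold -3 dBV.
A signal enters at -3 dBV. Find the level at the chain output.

Stage 1: -3 dBV is 12 dB over -15 dBV; at 12:1 that becomes 1 dB over, giving -14 dBV; +8 dB make-up → -6 dBV.
Stage 2: below threshold (-6 ≤ -1); passes unchanged; output -6 dBV.
Stage 3: -6 dBV is at or below the -3 dBV threshold — no compression; output -6 dBV.

-6 dBV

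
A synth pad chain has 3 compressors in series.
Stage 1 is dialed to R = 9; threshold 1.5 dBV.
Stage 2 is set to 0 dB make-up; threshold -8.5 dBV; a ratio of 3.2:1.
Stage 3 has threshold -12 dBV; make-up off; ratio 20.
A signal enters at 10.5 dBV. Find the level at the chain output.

-11.653125 dBV

Stage 1: 10.5 dBV is 9 dB over 1.5 dBV; at 9:1 that becomes 1 dB over, giving 2.5 dBV.
Stage 2: 11 dB above -8.5 dBV, reduced 3.2:1 to 3.4375 dB above → -5.0625 dBV.
Stage 3: overshoot 6.9375 dB → 6.9375/20 = 0.346875 dB → -11.653125 dBV.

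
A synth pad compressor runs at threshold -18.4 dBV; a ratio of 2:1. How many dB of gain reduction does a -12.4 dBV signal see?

-12.4 dBV exceeds the threshold by 6 dB.
At 2:1, output sits 6/2 = 3 dB above threshold.
GR = overshoot in − overshoot out = 6 − 3 = 3 dB.

3 dB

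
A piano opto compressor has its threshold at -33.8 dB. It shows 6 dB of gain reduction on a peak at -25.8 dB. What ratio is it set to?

Input overshoot = -25.8 − (-33.8) = 8 dB.
Output overshoot = 8 − 6 = 2 dB.
Ratio = input overshoot / output overshoot = 8 / 2 = 4.

4:1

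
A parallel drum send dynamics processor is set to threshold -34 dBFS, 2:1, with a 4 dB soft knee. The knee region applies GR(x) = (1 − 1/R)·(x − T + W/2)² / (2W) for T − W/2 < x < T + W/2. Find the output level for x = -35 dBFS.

x − T + W/2 = -35 − (-34) + 2 = 1.
GR = (1 − 1/2) × 1² / 8 = 0.5 × 1 / 8 = 0.0625 dB.
Output = -35 − 0.0625 = -35.0625 dBFS.

-35.0625 dBFS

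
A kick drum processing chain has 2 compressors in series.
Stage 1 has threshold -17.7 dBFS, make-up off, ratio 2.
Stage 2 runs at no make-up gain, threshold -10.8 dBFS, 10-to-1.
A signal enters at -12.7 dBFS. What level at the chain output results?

-15.2 dBFS

Stage 1: 5 dB above -17.7 dBFS, reduced 2:1 to 2.5 dB above → -15.2 dBFS.
Stage 2: below threshold (-15.2 ≤ -10.8); passes unchanged; output -15.2 dBFS.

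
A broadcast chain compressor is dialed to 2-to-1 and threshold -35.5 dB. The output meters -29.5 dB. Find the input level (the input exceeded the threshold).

-23.5 dB

Post-compression overshoot = -29.5 − (-35.5) = 6 dB.
Undo the ratio: input overshoot = 6 × 2 = 12 dB, giving input = -23.5 dB.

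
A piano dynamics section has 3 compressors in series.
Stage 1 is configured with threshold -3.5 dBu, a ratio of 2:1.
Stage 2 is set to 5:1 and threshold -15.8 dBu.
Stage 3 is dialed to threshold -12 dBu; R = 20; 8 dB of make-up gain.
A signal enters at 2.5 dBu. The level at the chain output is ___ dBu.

-4.74 dBu

Stage 1: 2.5 dBu is 6 dB over -3.5 dBu; at 2:1 that becomes 3 dB over, giving -0.5 dBu.
Stage 2: overshoot 15.3 dB → 15.3/5 = 3.06 dB → -12.74 dBu.
Stage 3: -12.74 dBu is at or below the -12 dBu threshold — no compression; make-up brings it to -4.74 dBu.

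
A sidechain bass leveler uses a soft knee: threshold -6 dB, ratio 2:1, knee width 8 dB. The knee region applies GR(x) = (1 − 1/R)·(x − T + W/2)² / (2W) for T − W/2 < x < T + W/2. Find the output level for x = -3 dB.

-4.53125 dB

x − T + W/2 = -3 − (-6) + 4 = 7.
GR = (1 − 1/2) × 7² / 16 = 0.5 × 49 / 16 = 1.53125 dB.
Output = -3 − 1.53125 = -4.53125 dB.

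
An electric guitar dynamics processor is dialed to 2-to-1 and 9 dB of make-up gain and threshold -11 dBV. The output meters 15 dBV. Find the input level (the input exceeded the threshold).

Stripping the +9 dB make-up gives 6 dBV at the gain stage.
Post-compression overshoot = 6 − (-11) = 17 dB.
Before 2:1 compression the overshoot was 17 × 2 = 34 dB, so input = -11 + 34 = 23 dBV.

23 dBV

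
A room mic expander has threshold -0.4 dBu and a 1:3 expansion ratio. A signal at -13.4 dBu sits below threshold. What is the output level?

Below threshold, a 1:3 expander applies gain = (3−1)×(T − x) of attenuation.
(3−1) × 13 = 26 dB, so output = -13.4 − 26 = -39.4 dBu.

-39.4 dBu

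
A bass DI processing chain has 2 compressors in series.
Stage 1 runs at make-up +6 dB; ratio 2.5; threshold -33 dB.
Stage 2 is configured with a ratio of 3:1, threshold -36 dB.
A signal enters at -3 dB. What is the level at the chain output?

Stage 1: -3 dB is 30 dB over -33 dB; at 2.5:1 that becomes 12 dB over, giving -21 dB; +6 dB make-up → -15 dB.
Stage 2: overshoot 21 dB → 21/3 = 7 dB → -29 dB.

-29 dB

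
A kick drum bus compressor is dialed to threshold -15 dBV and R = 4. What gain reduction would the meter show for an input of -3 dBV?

Overshoot = -3 − (-15) = 12 dB.
A 4:1 ratio leaves 3 dB of that excess.
GR = overshoot in − overshoot out = 12 − 3 = 9 dB.

9 dB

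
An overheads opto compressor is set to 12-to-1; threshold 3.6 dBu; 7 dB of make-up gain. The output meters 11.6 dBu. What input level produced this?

15.6 dBu

Stripping the +7 dB make-up gives 4.6 dBu at the gain stage.
Post-compression overshoot = 4.6 − 3.6 = 1 dB.
Undo the ratio: input overshoot = 1 × 12 = 12 dB, giving input = 15.6 dBu.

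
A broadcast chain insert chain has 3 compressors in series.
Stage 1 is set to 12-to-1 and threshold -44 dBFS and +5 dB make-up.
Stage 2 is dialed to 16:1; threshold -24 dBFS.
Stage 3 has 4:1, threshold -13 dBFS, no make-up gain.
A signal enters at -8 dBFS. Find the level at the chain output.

Stage 1: -8 dBFS is 36 dB over -44 dBFS; at 12:1 that becomes 3 dB over, giving -41 dBFS; +5 dB make-up → -36 dBFS.
Stage 2: below threshold (-36 ≤ -24); passes unchanged; output -36 dBFS.
Stage 3: below threshold (-36 ≤ -13); passes unchanged; output -36 dBFS.

-36 dBFS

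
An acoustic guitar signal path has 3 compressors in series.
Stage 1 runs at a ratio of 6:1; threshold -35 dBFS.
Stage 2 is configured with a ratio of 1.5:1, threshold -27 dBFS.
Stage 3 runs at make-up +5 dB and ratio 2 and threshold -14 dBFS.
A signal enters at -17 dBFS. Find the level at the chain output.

Stage 1: overshoot 18 dB → 18/6 = 3 dB → -32 dBFS.
Stage 2: below threshold (-32 ≤ -27); passes unchanged; output -32 dBFS.
Stage 3: -32 dBFS is at or below the -14 dBFS threshold — no compression; make-up brings it to -27 dBFS.

-27 dBFS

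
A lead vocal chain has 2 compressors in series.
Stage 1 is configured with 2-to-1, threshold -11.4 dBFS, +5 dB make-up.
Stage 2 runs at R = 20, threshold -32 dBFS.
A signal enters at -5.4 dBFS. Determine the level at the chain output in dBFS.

Stage 1: 6 dB above -11.4 dBFS, reduced 2:1 to 3 dB above → -8.4 dBFS; +5 dB make-up → -3.4 dBFS.
Stage 2: overshoot 28.6 dB → 28.6/20 = 1.43 dB → -30.57 dBFS.

-30.57 dBFS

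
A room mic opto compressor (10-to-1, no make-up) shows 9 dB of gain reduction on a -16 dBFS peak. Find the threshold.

-26 dBFS

Input is 10 dB above T (since output overshoot × R = input overshoot: (-25 − T)·10 = -16 − T gives T = -26 dBFS).
Check: -26 + (-16 − (-26))/10 = -26 + 1 = -25 dBFS. ✓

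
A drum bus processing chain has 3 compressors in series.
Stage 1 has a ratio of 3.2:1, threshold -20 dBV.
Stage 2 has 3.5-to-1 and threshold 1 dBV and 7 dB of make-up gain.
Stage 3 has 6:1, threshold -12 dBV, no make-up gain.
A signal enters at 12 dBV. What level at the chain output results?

Stage 1: overshoot 32 dB → 32/3.2 = 10 dB → -10 dBV.
Stage 2: below threshold (-10 ≤ 1); passes unchanged; make-up brings it to -3 dBV.
Stage 3: overshoot 9 dB → 9/6 = 1.5 dB → -10.5 dBV.

-10.5 dBV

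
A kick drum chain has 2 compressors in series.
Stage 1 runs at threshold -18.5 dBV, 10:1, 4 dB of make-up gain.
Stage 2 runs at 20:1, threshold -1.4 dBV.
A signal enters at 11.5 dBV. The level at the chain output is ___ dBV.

-11.5 dBV

Stage 1: 11.5 dBV is 30 dB over -18.5 dBV; at 10:1 that becomes 3 dB over, giving -15.5 dBV; +4 dB make-up → -11.5 dBV.
Stage 2: -11.5 dBV ≤ -1.4 dBV, so stage 2 doesn't engage; output -11.5 dBV.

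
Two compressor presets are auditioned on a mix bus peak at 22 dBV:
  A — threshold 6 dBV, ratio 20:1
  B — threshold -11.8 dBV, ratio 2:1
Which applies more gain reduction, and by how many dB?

B, by 1.7 dB

A: 16 dB over, compressed to 0.8 dB over, so 15.2 dB of GR.
B: 33.8 dB over, compressed to 16.9 dB over, so 16.9 dB of GR.
Difference: 1.7 dB in favour of B.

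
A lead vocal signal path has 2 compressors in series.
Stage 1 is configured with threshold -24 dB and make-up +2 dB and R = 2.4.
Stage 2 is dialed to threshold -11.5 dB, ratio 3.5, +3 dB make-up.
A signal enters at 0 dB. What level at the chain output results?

Stage 1: 0 dB is 24 dB over -24 dB; at 2.4:1 that becomes 10 dB over, giving -14 dB; +2 dB make-up → -12 dB.
Stage 2: -12 dB ≤ -11.5 dB, so stage 2 doesn't engage; make-up brings it to -9 dB.

-9 dB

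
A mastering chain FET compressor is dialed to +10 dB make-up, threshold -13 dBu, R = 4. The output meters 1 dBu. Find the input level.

3 dBu

Stripping the +10 dB make-up gives -9 dBu at the gain stage.
That's 4 dB above the -13 dBu threshold.
Undo the ratio: input overshoot = 4 × 4 = 16 dB, giving input = 3 dBu.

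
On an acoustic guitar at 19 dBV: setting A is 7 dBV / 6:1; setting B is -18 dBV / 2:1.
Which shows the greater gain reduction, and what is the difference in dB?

A: overshoot 12 dB → output overshoot 2 dB → GR 10 dB.
B: overshoot 37 dB → output overshoot 18.5 dB → GR 18.5 dB.
B applies 8.5 dB more gain reduction.

B, by 8.5 dB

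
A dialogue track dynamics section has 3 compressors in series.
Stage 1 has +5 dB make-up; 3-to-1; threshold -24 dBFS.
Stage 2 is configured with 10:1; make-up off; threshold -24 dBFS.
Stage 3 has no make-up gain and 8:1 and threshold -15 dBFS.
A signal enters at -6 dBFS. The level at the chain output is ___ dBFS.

-22.9 dBFS

Stage 1: 18 dB above -24 dBFS, reduced 3:1 to 6 dB above → -18 dBFS; +5 dB make-up → -13 dBFS.
Stage 2: 11 dB above -24 dBFS, reduced 10:1 to 1.1 dB above → -22.9 dBFS.
Stage 3: -22.9 dBFS is at or below the -15 dBFS threshold — no compression; output -22.9 dBFS.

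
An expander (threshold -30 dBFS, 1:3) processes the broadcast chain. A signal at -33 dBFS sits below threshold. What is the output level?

-39 dBFS

Undershoot = (-30) − (-33) = 3 dB.
At 1:3, that expands to 9 dB under threshold.
Output = -30 − 9 = -39 dBFS.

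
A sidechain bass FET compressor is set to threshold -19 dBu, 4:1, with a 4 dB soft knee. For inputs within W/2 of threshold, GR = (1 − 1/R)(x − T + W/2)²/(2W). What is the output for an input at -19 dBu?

x − T + W/2 = -19 − (-19) + 2 = 2.
GR = (1 − 1/4) × 2² / 8 = 0.75 × 4 / 8 = 0.375 dB.
Output = -19 − 0.375 = -19.375 dBu.

-19.375 dBu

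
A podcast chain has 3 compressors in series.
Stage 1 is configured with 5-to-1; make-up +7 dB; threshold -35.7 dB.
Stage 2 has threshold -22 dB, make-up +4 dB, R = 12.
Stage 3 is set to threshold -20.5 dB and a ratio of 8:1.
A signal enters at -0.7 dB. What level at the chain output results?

Stage 1: overshoot 35 dB → 35/5 = 7 dB → -28.7 dB; +7 dB make-up → -21.7 dB.
Stage 2: overshoot 0.3 dB → 0.3/12 = 0.025 dB → -21.975 dB; +4 dB make-up → -17.975 dB.
Stage 3: overshoot 2.525 dB → 2.525/8 = 0.315625 dB → -20.184375 dB.

-20.184375 dB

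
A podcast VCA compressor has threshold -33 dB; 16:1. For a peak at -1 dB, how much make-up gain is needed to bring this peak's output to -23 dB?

8 dB

The peak compresses to -33 + 32/16 = -31 dB.
To reach -23 dB requires -23 − (-31) = 8 dB of make-up.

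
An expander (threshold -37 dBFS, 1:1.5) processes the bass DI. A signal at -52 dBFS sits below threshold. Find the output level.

The input is 15 dB below the -37 dBFS threshold.
A 1:1.5 expander multiplies undershoot by 1.5: 15 × 1.5 = 22.5 dB below threshold.
Output = -37 − 22.5 = -59.5 dBFS.

-59.5 dBFS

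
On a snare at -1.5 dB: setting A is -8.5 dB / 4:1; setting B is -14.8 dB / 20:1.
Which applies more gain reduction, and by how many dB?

A: overshoot 7 dB → output overshoot 1.75 dB → GR 5.25 dB.
B: overshoot 13.3 dB → output overshoot 0.665 dB → GR 12.635 dB.
B reduces 7.385 dB more.

B, by 7.385 dB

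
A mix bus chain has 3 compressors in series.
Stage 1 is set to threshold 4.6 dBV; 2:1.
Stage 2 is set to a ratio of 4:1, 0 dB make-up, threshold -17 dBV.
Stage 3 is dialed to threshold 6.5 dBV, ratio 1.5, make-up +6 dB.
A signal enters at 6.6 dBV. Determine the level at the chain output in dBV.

Stage 1: overshoot 2 dB → 2/2 = 1 dB → 5.6 dBV.
Stage 2: overshoot 22.6 dB → 22.6/4 = 5.65 dB → -11.35 dBV.
Stage 3: below threshold (-11.35 ≤ 6.5); passes unchanged; make-up brings it to -5.35 dBV.

-5.35 dBV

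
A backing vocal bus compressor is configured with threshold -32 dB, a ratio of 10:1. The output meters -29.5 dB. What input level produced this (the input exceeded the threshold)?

-7 dB

Post-compression overshoot = -29.5 − (-32) = 2.5 dB.
Input overshoot = R × output overshoot = 25 dB → input = -32 + 25 = -7 dB.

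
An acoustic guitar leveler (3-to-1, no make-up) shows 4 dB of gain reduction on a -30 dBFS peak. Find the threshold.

Input is 6 dB above T (since output overshoot × R = input overshoot: (-34 − T)·3 = -30 − T gives T = -36 dBFS).
Check: -36 + (-30 − (-36))/3 = -36 + 2 = -34 dBFS. ✓

-36 dBFS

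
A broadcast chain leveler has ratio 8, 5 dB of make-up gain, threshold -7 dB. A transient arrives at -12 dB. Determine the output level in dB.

-12 dB is 5 dB below the -7 dB threshold, so no gain reduction is applied.
Make-up gain adds 5 dB: -12 + 5 = -7 dB.

-7 dB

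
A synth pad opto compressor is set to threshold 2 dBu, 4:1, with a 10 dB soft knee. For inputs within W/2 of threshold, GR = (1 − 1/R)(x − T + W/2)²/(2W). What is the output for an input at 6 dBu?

2.9625 dBu

x − T + W/2 = 6 − 2 + 5 = 9.
GR = (1 − 1/4) × 9² / 20 = 0.75 × 81 / 20 = 3.0375 dB.
Output = 6 − 3.0375 = 2.9625 dBu.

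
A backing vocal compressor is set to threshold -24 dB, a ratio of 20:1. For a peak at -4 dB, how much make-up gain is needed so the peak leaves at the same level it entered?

19 dB

Overshoot 20 dB → 20/20 = 1 dB after compression, so the compressed level is -24 + 1 = -23 dB.
Make-up = target − compressed = -4 − (-23) = 19 dB.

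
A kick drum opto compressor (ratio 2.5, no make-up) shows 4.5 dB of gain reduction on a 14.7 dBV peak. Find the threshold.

7.2 dBV

Gain reduction = 14.7 − 10.2 = 4.5 dB; output overshoot = GR / (R − 1) = 4.5 / 1.5 = 3 dB.
Threshold = output − output overshoot = 10.2 − 3 = 7.2 dBV.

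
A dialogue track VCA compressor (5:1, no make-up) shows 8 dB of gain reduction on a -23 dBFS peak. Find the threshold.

Input is 10 dB above T (since output overshoot × R = input overshoot: (-31 − T)·5 = -23 − T gives T = -33 dBFS).
Check: -33 + (-23 − (-33))/5 = -33 + 2 = -31 dBFS. ✓

-33 dBFS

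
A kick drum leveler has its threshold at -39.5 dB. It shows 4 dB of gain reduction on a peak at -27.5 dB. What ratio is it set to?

1.5:1

Input overshoot = -27.5 − (-39.5) = 12 dB.
Output overshoot = 12 − 4 = 8 dB.
Ratio = input overshoot / output overshoot = 12 / 8 = 1.5.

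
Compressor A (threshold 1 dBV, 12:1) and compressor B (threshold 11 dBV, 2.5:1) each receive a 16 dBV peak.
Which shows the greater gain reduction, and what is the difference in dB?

A: 15 dB over, compressed to 1.25 dB over, so 13.75 dB of GR.
B: 5 dB over, compressed to 2 dB over, so 3 dB of GR.
A applies 10.75 dB more gain reduction.

A, by 10.75 dB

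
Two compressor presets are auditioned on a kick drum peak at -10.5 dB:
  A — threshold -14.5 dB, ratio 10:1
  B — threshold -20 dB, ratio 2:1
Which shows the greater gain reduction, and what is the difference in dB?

A: GR = 4 − 4/10 = 3.6 dB.
B: GR = 9.5 − 9.5/2 = 4.75 dB.
B reduces 1.15 dB more.

B, by 1.15 dB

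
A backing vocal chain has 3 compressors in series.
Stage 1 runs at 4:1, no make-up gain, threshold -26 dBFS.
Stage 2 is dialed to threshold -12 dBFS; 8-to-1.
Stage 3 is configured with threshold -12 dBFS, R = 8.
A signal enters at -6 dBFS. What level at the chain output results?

-21 dBFS

Stage 1: -6 dBFS is 20 dB over -26 dBFS; at 4:1 that becomes 5 dB over, giving -21 dBFS.
Stage 2: -21 dBFS is at or below the -12 dBFS threshold — no compression; output -21 dBFS.
Stage 3: -21 dBFS is at or below the -12 dBFS threshold — no compression; output -21 dBFS.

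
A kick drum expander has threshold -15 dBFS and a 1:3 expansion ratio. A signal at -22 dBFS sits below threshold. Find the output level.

Below threshold, a 1:3 expander applies gain = (3−1)×(T − x) of attenuation.
(3−1) × 7 = 14 dB, so output = -22 − 14 = -36 dBFS.

-36 dBFS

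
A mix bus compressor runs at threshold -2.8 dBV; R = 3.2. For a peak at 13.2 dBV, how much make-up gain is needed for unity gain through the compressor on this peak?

11 dB

The peak compresses to -2.8 + 16/3.2 = 2.2 dBV.
To reach 13.2 dBV requires 13.2 − 2.2 = 11 dB of make-up.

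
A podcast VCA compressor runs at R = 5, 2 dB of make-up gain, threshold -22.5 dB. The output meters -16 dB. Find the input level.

Before make-up, the level was -16 − 2 = -18 dB.
Post-compression overshoot = -18 − (-22.5) = 4.5 dB.
Undo the ratio: input overshoot = 4.5 × 5 = 22.5 dB, giving input = 0 dB.

0 dB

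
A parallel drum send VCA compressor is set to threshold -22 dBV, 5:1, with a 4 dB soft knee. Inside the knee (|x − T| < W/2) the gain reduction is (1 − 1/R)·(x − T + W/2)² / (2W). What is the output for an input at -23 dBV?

x − T + W/2 = -23 − (-22) + 2 = 1.
GR = (1 − 1/5) × 1² / 8 = 0.8 × 1 / 8 = 0.1 dB.
Output = -23 − 0.1 = -23.1 dBV.

-23.1 dBV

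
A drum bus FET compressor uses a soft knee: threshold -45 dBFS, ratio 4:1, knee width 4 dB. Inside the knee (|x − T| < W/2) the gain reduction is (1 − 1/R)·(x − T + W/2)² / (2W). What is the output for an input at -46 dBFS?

x − T + W/2 = -46 − (-45) + 2 = 1.
GR = (1 − 1/4) × 1² / 8 = 0.75 × 1 / 8 = 0.09375 dB.
Output = -46 − 0.09375 = -46.09375 dBFS.

-46.09375 dBFS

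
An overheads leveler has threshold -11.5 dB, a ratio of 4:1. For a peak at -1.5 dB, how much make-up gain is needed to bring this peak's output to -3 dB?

6 dB

Overshoot 10 dB → 10/4 = 2.5 dB after compression, so the compressed level is -11.5 + 2.5 = -9 dB.
Make-up = target − compressed = -3 − (-9) = 6 dB.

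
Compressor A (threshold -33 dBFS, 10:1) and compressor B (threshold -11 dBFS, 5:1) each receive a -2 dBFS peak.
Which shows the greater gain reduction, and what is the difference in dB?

A, by 20.7 dB

A: 31 dB over, compressed to 3.1 dB over, so 27.9 dB of GR.
B: 9 dB over, compressed to 1.8 dB over, so 7.2 dB of GR.
A reduces 20.7 dB more.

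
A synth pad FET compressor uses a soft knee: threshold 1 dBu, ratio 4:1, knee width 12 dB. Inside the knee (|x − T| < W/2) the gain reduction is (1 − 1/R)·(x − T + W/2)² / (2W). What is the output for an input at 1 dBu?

-0.125 dBu

x − T + W/2 = 1 − 1 + 6 = 6.
GR = (1 − 1/4) × 6² / 24 = 0.75 × 36 / 24 = 1.125 dB.
Output = 1 − 1.125 = -0.125 dBu.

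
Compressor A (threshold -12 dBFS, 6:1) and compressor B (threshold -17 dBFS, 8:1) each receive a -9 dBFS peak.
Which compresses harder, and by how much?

A: overshoot 3 dB → output overshoot 0.5 dB → GR 2.5 dB.
B: overshoot 8 dB → output overshoot 1 dB → GR 7 dB.
Difference: 4.5 dB in favour of B.

B, by 4.5 dB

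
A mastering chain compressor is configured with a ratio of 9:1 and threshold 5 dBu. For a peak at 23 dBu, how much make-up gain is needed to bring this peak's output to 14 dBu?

7 dB

The peak compresses to 5 + 18/9 = 7 dBu.
To reach 14 dBu requires 14 − 7 = 7 dB of make-up.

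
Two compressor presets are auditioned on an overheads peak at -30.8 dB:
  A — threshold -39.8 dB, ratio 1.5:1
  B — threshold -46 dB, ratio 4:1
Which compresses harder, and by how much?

A: overshoot 9 dB → output overshoot 6 dB → GR 3 dB.
B: overshoot 15.2 dB → output overshoot 3.8 dB → GR 11.4 dB.
B applies 8.4 dB more gain reduction.

B, by 8.4 dB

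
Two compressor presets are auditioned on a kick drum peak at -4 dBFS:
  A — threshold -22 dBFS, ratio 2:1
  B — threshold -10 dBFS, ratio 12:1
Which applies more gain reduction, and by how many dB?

A: 18 dB over, compressed to 9 dB over, so 9 dB of GR.
B: 6 dB over, compressed to 0.5 dB over, so 5.5 dB of GR.
A applies 3.5 dB more gain reduction.

A, by 3.5 dB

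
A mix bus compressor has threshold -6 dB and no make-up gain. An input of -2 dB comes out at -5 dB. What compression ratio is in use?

Input overshoot = -2 − (-6) = 4 dB; output overshoot = -5 − (-6) = 1 dB.
Ratio = 4 / 1 = 4.

4:1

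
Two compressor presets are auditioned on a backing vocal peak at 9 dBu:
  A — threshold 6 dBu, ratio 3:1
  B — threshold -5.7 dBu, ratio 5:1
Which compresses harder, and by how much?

B, by 9.76 dB

A: 3 dB over, compressed to 1 dB over, so 2 dB of GR.
B: 14.7 dB over, compressed to 2.94 dB over, so 11.76 dB of GR.
B applies 9.76 dB more gain reduction.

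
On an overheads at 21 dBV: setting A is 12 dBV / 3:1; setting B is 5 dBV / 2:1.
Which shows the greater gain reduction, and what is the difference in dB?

A: GR = 9 − 9/3 = 6 dB.
B: GR = 16 − 16/2 = 8 dB.
B reduces 2 dB more.

B, by 2 dB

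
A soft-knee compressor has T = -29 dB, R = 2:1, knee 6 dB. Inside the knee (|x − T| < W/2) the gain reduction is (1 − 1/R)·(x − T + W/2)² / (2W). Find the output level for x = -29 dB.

x − T + W/2 = -29 − (-29) + 3 = 3.
GR = (1 − 1/2) × 3² / 12 = 0.5 × 9 / 12 = 0.375 dB.
Output = -29 − 0.375 = -29.375 dB.

-29.375 dB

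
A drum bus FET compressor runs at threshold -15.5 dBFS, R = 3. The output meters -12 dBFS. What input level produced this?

-5 dBFS

That's 3.5 dB above the -15.5 dBFS threshold.
Before 3:1 compression the overshoot was 3.5 × 3 = 10.5 dB, so input = -15.5 + 10.5 = -5 dBFS.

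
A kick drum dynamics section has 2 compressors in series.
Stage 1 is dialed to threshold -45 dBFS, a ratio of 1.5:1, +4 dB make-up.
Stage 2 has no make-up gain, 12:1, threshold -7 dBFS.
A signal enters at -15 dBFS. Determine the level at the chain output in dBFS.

-21 dBFS

Stage 1: overshoot 30 dB → 30/1.5 = 20 dB → -25 dBFS; +4 dB make-up → -21 dBFS.
Stage 2: below threshold (-21 ≤ -7); passes unchanged; output -21 dBFS.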